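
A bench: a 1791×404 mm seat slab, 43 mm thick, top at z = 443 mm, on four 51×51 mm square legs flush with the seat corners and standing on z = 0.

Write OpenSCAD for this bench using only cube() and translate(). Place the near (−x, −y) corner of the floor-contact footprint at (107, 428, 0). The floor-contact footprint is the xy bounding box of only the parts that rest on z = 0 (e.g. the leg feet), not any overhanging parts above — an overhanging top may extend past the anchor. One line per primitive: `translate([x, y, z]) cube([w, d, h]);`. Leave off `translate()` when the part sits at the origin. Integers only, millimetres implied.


translate([107, 428, 400]) cube([1791, 404, 43]);
translate([107, 428, 0]) cube([51, 51, 400]);
translate([107, 781, 0]) cube([51, 51, 400]);
translate([1847, 428, 0]) cube([51, 51, 400]);
translate([1847, 781, 0]) cube([51, 51, 400]);


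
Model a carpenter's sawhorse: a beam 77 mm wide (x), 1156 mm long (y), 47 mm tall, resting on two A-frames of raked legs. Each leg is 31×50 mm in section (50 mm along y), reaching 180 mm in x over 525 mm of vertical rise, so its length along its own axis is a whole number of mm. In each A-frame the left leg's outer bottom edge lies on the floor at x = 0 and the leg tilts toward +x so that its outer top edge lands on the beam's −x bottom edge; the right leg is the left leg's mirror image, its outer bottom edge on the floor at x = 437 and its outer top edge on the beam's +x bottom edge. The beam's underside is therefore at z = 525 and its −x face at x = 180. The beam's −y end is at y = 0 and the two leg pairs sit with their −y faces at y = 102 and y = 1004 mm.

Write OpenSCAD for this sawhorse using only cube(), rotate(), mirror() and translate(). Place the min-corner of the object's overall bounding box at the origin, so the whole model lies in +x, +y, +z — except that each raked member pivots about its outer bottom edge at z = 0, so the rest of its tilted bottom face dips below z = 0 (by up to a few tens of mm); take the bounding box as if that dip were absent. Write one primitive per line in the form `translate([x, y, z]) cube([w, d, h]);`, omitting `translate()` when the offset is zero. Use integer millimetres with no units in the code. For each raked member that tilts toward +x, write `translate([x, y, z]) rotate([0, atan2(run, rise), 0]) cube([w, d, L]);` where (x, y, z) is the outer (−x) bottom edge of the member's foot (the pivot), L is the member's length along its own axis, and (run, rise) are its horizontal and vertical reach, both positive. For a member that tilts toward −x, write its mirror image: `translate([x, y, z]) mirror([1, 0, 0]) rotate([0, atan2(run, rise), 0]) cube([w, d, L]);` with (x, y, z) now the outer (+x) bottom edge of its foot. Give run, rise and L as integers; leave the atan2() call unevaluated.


translate([180, 0, 525]) cube([77, 1156, 47]);
translate([0, 102, 0]) rotate([0, atan2(180, 525), 0]) cube([31, 50, 555]);
translate([437, 102, 0]) mirror([1, 0, 0]) rotate([0, atan2(180, 525), 0]) cube([31, 50, 555]);
translate([0, 1004, 0]) rotate([0, atan2(180, 525), 0]) cube([31, 50, 555]);
translate([437, 1004, 0]) mirror([1, 0, 0]) rotate([0, atan2(180, 525), 0]) cube([31, 50, 555]);


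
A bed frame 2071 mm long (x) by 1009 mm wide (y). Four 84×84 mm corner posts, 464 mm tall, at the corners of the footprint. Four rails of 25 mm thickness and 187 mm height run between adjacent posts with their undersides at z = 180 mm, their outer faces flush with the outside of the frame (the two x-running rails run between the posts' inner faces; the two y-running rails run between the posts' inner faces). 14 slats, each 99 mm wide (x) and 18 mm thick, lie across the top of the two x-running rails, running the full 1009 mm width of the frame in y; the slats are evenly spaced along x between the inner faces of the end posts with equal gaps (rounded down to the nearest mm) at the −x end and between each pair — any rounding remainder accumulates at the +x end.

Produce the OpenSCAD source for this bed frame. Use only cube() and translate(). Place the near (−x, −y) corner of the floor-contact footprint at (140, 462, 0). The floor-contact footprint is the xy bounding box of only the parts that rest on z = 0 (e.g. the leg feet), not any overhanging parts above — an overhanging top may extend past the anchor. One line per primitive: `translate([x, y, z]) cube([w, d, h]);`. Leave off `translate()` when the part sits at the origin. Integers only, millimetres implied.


translate([140, 462, 0]) cube([84, 84, 464]);
translate([140, 1387, 0]) cube([84, 84, 464]);
translate([2127, 462, 0]) cube([84, 84, 464]);
translate([2127, 1387, 0]) cube([84, 84, 464]);
translate([224, 462, 180]) cube([1903, 25, 187]);
translate([224, 1446, 180]) cube([1903, 25, 187]);
translate([140, 546, 180]) cube([25, 841, 187]);
translate([2186, 546, 180]) cube([25, 841, 187]);
translate([258, 462, 367]) cube([99, 1009, 18]);
translate([391, 462, 367]) cube([99, 1009, 18]);
translate([524, 462, 367]) cube([99, 1009, 18]);
translate([657, 462, 367]) cube([99, 1009, 18]);
translate([790, 462, 367]) cube([99, 1009, 18]);
translate([923, 462, 367]) cube([99, 1009, 18]);
translate([1056, 462, 367]) cube([99, 1009, 18]);
translate([1189, 462, 367]) cube([99, 1009, 18]);
translate([1322, 462, 367]) cube([99, 1009, 18]);
translate([1455, 462, 367]) cube([99, 1009, 18]);
translate([1588, 462, 367]) cube([99, 1009, 18]);
translate([1721, 462, 367]) cube([99, 1009, 18]);
translate([1854, 462, 367]) cube([99, 1009, 18]);
translate([1987, 462, 367]) cube([99, 1009, 18]);


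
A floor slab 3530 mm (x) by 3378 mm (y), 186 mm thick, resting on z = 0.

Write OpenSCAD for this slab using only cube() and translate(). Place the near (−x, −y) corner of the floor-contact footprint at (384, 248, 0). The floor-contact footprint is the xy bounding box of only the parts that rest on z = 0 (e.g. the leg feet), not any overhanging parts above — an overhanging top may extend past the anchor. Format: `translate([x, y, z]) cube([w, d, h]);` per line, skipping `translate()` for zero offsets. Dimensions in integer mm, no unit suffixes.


translate([384, 248, 0]) cube([3530, 3378, 186]);


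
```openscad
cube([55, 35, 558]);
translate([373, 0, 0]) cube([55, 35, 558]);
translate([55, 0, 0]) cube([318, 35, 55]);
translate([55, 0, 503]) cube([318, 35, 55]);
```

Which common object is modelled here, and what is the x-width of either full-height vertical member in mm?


A picture frame. The border width is 55 mm.

Four thin pieces enclosing a rectangular opening — a picture frame. The two full-height stiles are 558 mm tall; the top rail sits at z = 503 and is 55 mm tall, so the border above the opening is 558 − 503 = 55 mm, matching the stile x-width.


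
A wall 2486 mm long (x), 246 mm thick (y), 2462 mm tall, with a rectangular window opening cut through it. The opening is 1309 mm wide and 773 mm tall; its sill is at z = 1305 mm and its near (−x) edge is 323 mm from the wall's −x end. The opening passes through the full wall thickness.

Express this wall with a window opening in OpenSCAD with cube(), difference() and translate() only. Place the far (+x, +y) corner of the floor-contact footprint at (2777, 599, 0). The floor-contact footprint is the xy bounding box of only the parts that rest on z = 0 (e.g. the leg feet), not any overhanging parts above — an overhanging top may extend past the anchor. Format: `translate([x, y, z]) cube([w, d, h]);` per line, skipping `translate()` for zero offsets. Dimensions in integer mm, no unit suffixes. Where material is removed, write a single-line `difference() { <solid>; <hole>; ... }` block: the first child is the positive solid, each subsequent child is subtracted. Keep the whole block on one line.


difference() { translate([291, 353, 0]) cube([2486, 246, 2462]); translate([614, 353, 1305]) cube([1309, 246, 773]); }


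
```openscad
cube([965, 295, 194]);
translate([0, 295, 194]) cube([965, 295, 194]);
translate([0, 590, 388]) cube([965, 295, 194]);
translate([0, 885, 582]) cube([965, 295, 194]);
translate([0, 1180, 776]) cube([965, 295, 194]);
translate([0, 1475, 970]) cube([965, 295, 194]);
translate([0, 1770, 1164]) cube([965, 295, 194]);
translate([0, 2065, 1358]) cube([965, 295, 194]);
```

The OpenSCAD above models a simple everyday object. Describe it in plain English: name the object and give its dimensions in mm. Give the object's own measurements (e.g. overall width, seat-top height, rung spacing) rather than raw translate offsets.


A straight staircase of 8 solid steps. Each step is 965 mm wide (x), 295 mm deep (y, the going) and 194 mm tall (the rise). The first step rests on the floor; each subsequent step sits one going further in +y and one rise higher in +z, directly behind and above the previous step with no overlap.


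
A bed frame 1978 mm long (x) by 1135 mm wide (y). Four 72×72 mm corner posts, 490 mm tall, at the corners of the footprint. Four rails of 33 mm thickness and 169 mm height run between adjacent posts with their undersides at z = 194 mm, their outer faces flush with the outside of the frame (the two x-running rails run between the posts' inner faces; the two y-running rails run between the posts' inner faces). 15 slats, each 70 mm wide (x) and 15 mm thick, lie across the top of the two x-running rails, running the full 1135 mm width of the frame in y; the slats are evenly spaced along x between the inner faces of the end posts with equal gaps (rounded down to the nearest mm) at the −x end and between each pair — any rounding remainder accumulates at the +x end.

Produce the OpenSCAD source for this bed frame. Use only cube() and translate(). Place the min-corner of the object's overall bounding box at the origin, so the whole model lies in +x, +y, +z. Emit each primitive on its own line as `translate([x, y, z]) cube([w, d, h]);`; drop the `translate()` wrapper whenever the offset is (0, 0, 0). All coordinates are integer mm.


// slat z = rail_z + rail_h = 194 + 169 = 363
// slat gap = ⌊(1834 − 15·70) / 16⌋ = 49
cube([72, 72, 490]);
translate([0, 1063, 0]) cube([72, 72, 490]);
translate([1906, 0, 0]) cube([72, 72, 490]);
translate([1906, 1063, 0]) cube([72, 72, 490]);
translate([72, 0, 194]) cube([1834, 33, 169]);
translate([72, 1102, 194]) cube([1834, 33, 169]);
translate([0, 72, 194]) cube([33, 991, 169]);
translate([1945, 72, 194]) cube([33, 991, 169]);
translate([121, 0, 363]) cube([70, 1135, 15]);
translate([240, 0, 363]) cube([70, 1135, 15]);
translate([359, 0, 363]) cube([70, 1135, 15]);
translate([478, 0, 363]) cube([70, 1135, 15]);
translate([597, 0, 363]) cube([70, 1135, 15]);
translate([716, 0, 363]) cube([70, 1135, 15]);
translate([835, 0, 363]) cube([70, 1135, 15]);
translate([954, 0, 363]) cube([70, 1135, 15]);
translate([1073, 0, 363]) cube([70, 1135, 15]);
translate([1192, 0, 363]) cube([70, 1135, 15]);
translate([1311, 0, 363]) cube([70, 1135, 15]);
translate([1430, 0, 363]) cube([70, 1135, 15]);
translate([1549, 0, 363]) cube([70, 1135, 15]);
translate([1668, 0, 363]) cube([70, 1135, 15]);
translate([1787, 0, 363]) cube([70, 1135, 15]);


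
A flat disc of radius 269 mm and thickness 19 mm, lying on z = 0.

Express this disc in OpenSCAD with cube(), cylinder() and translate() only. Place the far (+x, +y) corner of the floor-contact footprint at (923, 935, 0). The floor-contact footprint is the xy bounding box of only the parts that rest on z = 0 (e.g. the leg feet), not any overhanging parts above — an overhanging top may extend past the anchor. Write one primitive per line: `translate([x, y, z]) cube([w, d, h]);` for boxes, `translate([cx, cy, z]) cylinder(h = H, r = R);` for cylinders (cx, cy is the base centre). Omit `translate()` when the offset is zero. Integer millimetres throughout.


translate([654, 666, 0]) cylinder(h = 19, r = 269);


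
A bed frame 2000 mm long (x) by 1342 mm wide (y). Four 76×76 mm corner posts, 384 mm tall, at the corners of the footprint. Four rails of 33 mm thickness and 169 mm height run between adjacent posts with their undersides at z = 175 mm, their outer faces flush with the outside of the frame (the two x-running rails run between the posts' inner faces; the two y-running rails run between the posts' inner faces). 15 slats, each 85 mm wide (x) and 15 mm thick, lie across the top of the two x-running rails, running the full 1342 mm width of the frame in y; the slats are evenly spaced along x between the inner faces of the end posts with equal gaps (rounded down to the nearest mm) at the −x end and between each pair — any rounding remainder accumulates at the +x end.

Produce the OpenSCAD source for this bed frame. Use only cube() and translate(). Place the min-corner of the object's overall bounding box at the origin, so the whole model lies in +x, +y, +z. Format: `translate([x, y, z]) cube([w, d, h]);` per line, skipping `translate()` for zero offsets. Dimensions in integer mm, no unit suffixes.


// slat z = rail_z + rail_h = 175 + 169 = 344
// slat gap = ⌊(1848 − 15·85) / 16⌋ = 35
cube([76, 76, 384]);
translate([0, 1266, 0]) cube([76, 76, 384]);
translate([1924, 0, 0]) cube([76, 76, 384]);
translate([1924, 1266, 0]) cube([76, 76, 384]);
translate([76, 0, 175]) cube([1848, 33, 169]);
translate([76, 1309, 175]) cube([1848, 33, 169]);
translate([0, 76, 175]) cube([33, 1190, 169]);
translate([1967, 76, 175]) cube([33, 1190, 169]);
translate([111, 0, 344]) cube([85, 1342, 15]);
translate([231, 0, 344]) cube([85, 1342, 15]);
translate([351, 0, 344]) cube([85, 1342, 15]);
translate([471, 0, 344]) cube([85, 1342, 15]);
translate([591, 0, 344]) cube([85, 1342, 15]);
translate([711, 0, 344]) cube([85, 1342, 15]);
translate([831, 0, 344]) cube([85, 1342, 15]);
translate([951, 0, 344]) cube([85, 1342, 15]);
translate([1071, 0, 344]) cube([85, 1342, 15]);
translate([1191, 0, 344]) cube([85, 1342, 15]);
translate([1311, 0, 344]) cube([85, 1342, 15]);
translate([1431, 0, 344]) cube([85, 1342, 15]);
translate([1551, 0, 344]) cube([85, 1342, 15]);
translate([1671, 0, 344]) cube([85, 1342, 15]);
translate([1791, 0, 344]) cube([85, 1342, 15]);


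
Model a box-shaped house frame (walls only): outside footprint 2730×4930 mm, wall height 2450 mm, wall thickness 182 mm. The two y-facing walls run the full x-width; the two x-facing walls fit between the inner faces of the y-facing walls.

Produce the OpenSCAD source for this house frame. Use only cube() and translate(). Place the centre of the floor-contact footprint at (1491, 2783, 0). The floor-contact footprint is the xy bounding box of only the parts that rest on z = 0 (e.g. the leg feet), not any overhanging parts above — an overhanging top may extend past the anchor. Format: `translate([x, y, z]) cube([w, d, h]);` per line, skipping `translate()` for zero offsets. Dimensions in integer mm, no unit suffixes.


translate([126, 318, 0]) cube([2730, 182, 2450]);
translate([126, 5066, 0]) cube([2730, 182, 2450]);
translate([126, 500, 0]) cube([182, 4566, 2450]);
translate([2674, 500, 0]) cube([182, 4566, 2450]);


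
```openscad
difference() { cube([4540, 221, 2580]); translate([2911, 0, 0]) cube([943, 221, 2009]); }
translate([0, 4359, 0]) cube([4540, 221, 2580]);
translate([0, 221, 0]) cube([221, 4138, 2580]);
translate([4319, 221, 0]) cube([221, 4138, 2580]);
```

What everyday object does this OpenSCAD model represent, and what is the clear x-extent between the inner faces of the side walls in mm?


A single room. The interior width is 4098 mm.

Four walls enclosing a rectangle with a door in the front wall — a room. Outside width 4540 minus two 221 mm walls gives 4098 mm.


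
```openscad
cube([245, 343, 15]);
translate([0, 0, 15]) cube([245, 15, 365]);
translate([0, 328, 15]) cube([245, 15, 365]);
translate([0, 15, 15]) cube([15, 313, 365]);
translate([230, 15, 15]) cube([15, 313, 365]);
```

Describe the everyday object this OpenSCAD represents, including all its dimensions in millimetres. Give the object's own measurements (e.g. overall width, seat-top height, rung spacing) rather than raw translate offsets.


An open-topped rectangular box: outside dimensions 245×343×380 mm, with a uniform wall and base thickness of 15 mm. The base is a full 245×343 slab on the floor; four walls sit on top of the base. The front and back walls (the −y and +y sides) span the full width; the two side walls fit between them.


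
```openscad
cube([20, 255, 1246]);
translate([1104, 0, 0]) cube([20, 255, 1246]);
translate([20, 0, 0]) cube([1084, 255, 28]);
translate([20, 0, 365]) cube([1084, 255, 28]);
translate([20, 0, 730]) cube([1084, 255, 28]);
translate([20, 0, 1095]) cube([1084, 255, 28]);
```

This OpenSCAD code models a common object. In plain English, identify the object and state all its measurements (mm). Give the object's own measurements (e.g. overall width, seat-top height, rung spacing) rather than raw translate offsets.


An open bookshelf. Two side panels, each 20 mm thick, 255 mm deep and 1246 mm tall, stand 1124 mm apart (outside-to-outside). Between them sit 4 shelves, each 28 mm thick and 255 mm deep, spanning the full gap between the sides. The bottom shelf rests on the floor (its underside at z = 0) and the clear gap between one shelf's top and the next shelf's underside is 337 mm.


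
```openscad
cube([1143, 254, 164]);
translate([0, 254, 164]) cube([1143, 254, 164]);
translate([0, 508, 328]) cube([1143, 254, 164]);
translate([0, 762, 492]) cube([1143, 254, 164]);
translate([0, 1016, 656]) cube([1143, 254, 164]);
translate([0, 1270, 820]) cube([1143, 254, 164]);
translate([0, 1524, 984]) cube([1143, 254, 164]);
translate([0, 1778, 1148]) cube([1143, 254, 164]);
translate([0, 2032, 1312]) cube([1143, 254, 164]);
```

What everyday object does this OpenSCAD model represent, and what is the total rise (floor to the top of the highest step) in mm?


A staircase. The total rise is 1476 mm.

9 identical blocks, each offset up and back from the previous — a staircase. Each step is 164 mm tall and there are 9 of them, so the total rise is 9 × 164 = 1476 mm.


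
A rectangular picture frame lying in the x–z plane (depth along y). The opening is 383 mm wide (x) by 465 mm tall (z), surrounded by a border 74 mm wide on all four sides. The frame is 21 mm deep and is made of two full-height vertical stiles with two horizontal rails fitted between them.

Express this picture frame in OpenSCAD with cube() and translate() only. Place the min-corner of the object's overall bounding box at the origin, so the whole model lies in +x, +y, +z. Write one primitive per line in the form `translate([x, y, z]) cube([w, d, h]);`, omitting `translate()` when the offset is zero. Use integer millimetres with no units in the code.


cube([74, 21, 613]);
translate([457, 0, 0]) cube([74, 21, 613]);
translate([74, 0, 0]) cube([383, 21, 74]);
translate([74, 0, 539]) cube([383, 21, 74]);


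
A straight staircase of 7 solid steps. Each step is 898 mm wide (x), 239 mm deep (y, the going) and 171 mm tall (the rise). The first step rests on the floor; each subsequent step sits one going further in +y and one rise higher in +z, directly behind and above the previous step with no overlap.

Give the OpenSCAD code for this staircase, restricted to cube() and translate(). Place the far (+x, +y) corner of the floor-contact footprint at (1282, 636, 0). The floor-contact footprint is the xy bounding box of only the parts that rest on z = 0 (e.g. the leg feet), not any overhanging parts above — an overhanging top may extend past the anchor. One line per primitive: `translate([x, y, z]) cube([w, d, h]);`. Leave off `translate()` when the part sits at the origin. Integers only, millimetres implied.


translate([384, 397, 0]) cube([898, 239, 171]);
translate([384, 636, 171]) cube([898, 239, 171]);
translate([384, 875, 342]) cube([898, 239, 171]);
translate([384, 1114, 513]) cube([898, 239, 171]);
translate([384, 1353, 684]) cube([898, 239, 171]);
translate([384, 1592, 855]) cube([898, 239, 171]);
translate([384, 1831, 1026]) cube([898, 239, 171]);


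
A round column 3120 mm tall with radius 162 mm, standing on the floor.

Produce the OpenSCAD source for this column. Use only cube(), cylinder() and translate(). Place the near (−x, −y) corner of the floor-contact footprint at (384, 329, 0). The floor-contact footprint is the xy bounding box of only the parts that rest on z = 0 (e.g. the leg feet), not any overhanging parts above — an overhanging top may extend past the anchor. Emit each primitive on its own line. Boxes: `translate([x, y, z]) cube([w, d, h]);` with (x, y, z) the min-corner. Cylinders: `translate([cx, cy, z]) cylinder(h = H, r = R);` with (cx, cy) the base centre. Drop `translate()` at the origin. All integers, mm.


translate([546, 491, 0]) cylinder(h = 3120, r = 162);


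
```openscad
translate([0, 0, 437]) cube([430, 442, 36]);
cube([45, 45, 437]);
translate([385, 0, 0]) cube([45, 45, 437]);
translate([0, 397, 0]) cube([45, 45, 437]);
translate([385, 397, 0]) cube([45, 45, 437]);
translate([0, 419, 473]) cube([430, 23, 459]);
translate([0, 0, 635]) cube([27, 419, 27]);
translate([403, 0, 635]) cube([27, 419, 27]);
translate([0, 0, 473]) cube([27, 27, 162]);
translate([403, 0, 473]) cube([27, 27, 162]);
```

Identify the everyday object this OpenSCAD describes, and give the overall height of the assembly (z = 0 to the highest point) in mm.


A chair. The overall height is 932 mm.

A slab on four corner posts with a tall panel at the back — a chair. The seat slab sits at z = 437 with thickness 36, and the 459 mm backrest starts at the seat top, so the overall height is 437 + 36 + 459 = 932 mm.


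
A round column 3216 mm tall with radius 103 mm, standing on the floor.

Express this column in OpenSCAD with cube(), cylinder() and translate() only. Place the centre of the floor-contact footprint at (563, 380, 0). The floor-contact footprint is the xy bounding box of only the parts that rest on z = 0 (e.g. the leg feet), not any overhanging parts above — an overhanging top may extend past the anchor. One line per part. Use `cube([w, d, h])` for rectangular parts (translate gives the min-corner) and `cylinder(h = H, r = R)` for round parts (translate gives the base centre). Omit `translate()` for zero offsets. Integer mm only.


translate([563, 380, 0]) cylinder(h = 3216, r = 103);


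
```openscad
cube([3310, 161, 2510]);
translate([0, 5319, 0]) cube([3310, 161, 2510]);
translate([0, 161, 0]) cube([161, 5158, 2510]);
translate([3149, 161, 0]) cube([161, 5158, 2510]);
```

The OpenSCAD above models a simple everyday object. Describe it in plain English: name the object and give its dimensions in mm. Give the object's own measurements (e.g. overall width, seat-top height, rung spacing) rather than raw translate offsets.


The wall frame of a small rectangular building: four walls, each 2510 mm tall and 161 mm thick, enclosing a footprint 3310 mm (x) by 5480 mm (y) outside-to-outside, with no floor or roof. The front and back walls (the −y and +y sides) span the full width; the two side walls fit between them.


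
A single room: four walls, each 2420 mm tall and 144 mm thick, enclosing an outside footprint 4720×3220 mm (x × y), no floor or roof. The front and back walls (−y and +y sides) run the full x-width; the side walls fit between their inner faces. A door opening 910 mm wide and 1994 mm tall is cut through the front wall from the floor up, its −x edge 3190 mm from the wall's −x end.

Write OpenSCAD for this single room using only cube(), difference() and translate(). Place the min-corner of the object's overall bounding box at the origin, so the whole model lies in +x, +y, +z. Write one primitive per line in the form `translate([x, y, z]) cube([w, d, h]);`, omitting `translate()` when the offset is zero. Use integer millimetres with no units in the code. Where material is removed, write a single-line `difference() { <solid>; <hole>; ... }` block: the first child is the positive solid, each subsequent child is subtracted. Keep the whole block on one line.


difference() { cube([4720, 144, 2420]); translate([3190, 0, 0]) cube([910, 144, 1994]); }
translate([0, 3076, 0]) cube([4720, 144, 2420]);
translate([0, 144, 0]) cube([144, 2932, 2420]);
translate([4576, 144, 0]) cube([144, 2932, 2420]);


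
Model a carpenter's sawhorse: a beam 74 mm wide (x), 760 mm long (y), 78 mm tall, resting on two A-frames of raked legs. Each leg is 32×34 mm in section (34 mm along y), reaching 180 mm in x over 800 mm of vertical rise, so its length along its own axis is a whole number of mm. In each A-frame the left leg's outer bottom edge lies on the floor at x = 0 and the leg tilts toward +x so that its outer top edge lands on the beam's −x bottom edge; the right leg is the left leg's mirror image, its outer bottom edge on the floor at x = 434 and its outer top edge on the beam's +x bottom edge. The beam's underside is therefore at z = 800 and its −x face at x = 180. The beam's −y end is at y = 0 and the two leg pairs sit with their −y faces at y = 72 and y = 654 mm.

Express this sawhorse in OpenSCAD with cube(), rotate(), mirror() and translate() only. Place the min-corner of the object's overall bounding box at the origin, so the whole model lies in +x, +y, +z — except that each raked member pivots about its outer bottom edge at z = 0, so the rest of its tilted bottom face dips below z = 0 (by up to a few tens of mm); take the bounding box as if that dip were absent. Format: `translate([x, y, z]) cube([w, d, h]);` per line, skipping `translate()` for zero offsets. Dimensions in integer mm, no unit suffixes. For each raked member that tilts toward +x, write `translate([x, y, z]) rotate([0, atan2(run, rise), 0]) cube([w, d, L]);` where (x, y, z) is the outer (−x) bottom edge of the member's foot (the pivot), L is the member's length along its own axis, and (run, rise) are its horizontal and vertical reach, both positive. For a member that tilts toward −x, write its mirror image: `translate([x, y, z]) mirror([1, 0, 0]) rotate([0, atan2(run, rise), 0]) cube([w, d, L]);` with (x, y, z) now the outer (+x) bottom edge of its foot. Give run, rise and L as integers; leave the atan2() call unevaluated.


// leg length = √(180² + 800²) = 820
// right-leg outer foot x = 2·180 + 74 = 434
// beam min-corner = (180, 0, 800)
translate([180, 0, 800]) cube([74, 760, 78]);
translate([0, 72, 0]) rotate([0, atan2(180, 800), 0]) cube([32, 34, 820]);
translate([434, 72, 0]) mirror([1, 0, 0]) rotate([0, atan2(180, 800), 0]) cube([32, 34, 820]);
translate([0, 654, 0]) rotate([0, atan2(180, 800), 0]) cube([32, 34, 820]);
translate([434, 654, 0]) mirror([1, 0, 0]) rotate([0, atan2(180, 800), 0]) cube([32, 34, 820]);


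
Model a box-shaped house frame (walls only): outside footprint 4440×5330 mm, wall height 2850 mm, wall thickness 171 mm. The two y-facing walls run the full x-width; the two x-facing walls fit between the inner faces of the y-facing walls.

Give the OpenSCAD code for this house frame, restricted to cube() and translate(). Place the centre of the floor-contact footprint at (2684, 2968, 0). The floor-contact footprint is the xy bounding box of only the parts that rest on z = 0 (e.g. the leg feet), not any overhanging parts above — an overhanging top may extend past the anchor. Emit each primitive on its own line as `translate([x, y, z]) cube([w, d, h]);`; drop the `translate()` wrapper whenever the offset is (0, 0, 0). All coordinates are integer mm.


translate([464, 303, 0]) cube([4440, 171, 2850]);
translate([464, 5462, 0]) cube([4440, 171, 2850]);
translate([464, 474, 0]) cube([171, 4988, 2850]);
translate([4733, 474, 0]) cube([171, 4988, 2850]);


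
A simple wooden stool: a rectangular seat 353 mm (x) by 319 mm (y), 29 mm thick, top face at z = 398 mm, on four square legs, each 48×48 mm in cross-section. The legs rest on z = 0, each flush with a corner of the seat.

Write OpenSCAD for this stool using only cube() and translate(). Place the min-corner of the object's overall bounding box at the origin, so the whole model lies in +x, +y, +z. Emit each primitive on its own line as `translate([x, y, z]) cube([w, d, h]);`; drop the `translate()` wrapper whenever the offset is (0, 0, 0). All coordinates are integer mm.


translate([0, 0, 369]) cube([353, 319, 29]);
cube([48, 48, 369]);
translate([305, 0, 0]) cube([48, 48, 369]);
translate([0, 271, 0]) cube([48, 48, 369]);
translate([305, 271, 0]) cube([48, 48, 369]);


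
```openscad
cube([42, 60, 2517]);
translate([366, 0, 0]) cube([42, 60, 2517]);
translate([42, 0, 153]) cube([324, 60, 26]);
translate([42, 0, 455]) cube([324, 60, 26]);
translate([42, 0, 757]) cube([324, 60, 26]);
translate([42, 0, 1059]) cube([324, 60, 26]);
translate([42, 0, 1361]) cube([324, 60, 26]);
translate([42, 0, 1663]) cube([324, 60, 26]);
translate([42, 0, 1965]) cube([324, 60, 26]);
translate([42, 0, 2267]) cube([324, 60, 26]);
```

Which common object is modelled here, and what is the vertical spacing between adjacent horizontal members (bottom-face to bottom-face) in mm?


A ladder. The rung spacing is 302 mm.

Two tall 42×60 posts with 8 short bars between them — a ladder. Adjacent rungs sit at z = 153 and z = 455, so the spacing is 455 − 153 = 302 mm.


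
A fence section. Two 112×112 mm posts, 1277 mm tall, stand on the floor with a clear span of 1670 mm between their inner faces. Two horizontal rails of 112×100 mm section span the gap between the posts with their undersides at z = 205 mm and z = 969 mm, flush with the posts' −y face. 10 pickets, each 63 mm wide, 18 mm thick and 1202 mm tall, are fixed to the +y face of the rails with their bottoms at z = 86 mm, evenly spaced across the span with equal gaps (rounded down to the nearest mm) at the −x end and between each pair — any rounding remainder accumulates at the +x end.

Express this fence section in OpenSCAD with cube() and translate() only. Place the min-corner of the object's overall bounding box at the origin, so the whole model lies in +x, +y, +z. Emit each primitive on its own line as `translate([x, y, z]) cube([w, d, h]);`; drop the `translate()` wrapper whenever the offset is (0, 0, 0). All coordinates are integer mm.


cube([112, 112, 1277]);
translate([1782, 0, 0]) cube([112, 112, 1277]);
translate([112, 0, 205]) cube([1670, 112, 100]);
translate([112, 0, 969]) cube([1670, 112, 100]);
translate([206, 112, 86]) cube([63, 18, 1202]);
translate([363, 112, 86]) cube([63, 18, 1202]);
translate([520, 112, 86]) cube([63, 18, 1202]);
translate([677, 112, 86]) cube([63, 18, 1202]);
translate([834, 112, 86]) cube([63, 18, 1202]);
translate([991, 112, 86]) cube([63, 18, 1202]);
translate([1148, 112, 86]) cube([63, 18, 1202]);
translate([1305, 112, 86]) cube([63, 18, 1202]);
translate([1462, 112, 86]) cube([63, 18, 1202]);
translate([1619, 112, 86]) cube([63, 18, 1202]);


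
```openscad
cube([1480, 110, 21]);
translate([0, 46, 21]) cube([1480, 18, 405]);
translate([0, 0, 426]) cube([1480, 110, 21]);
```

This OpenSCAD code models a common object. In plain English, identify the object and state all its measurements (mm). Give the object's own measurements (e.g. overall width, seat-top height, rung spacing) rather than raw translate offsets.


An I-beam lying along x, 1480 mm long. Overall section height 447 mm. Two flanges 110 mm wide (y) and 21 mm thick, one on the floor and one at the top; a web 18 mm thick runs between them, centred on the flange width.


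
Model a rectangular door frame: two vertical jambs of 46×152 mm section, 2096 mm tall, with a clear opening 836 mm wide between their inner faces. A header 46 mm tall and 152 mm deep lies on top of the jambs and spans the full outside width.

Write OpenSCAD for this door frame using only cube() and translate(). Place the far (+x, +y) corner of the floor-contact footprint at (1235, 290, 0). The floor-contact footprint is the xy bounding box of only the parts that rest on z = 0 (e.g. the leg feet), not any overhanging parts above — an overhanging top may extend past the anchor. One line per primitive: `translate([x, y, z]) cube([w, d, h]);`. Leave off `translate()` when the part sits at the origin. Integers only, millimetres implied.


translate([307, 138, 0]) cube([46, 152, 2096]);
translate([1189, 138, 0]) cube([46, 152, 2096]);
translate([307, 138, 2096]) cube([928, 152, 46]);


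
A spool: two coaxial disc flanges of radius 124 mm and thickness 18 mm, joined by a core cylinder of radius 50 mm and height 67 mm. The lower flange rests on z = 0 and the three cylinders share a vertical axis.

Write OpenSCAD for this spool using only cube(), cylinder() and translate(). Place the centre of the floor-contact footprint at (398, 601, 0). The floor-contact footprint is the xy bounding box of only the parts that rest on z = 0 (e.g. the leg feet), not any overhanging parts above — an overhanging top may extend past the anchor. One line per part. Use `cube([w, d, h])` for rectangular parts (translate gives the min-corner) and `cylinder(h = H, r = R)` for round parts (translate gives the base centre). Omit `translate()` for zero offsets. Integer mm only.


translate([398, 601, 0]) cylinder(h = 18, r = 124);
translate([398, 601, 18]) cylinder(h = 67, r = 50);
translate([398, 601, 85]) cylinder(h = 18, r = 124);


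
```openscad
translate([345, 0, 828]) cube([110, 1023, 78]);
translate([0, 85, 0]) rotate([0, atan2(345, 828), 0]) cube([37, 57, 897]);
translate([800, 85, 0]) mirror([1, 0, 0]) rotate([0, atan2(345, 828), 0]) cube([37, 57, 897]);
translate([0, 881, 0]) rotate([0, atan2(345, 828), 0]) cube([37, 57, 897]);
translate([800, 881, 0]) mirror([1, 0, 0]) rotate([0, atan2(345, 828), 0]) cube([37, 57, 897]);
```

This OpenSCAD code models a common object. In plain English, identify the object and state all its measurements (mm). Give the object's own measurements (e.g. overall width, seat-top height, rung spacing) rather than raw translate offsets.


A sawhorse. A 110×1023×78 mm beam (x, y, z) sits on two A-frame leg pairs. Each pair is two raked legs of 37×57 mm section (57 mm along y) splaying symmetrically in x. Each leg rises 828 mm vertically over 345 mm of horizontal reach and is 897 mm long along its own axis. Every leg's outer bottom edge rests on the floor and its outer top edge meets a bottom edge of the beam — the left legs (tilting toward +x) meet the beam's −x bottom edge, the right legs (their mirror images, tilting toward −x) meet its +x bottom edge — so the leg tops tuck under the beam, the beam's underside is 828 mm above the floor, and the feet are 800 mm apart outside-to-outside with the beam centred between them. The two leg pairs are set in 85 mm from either end of the beam.


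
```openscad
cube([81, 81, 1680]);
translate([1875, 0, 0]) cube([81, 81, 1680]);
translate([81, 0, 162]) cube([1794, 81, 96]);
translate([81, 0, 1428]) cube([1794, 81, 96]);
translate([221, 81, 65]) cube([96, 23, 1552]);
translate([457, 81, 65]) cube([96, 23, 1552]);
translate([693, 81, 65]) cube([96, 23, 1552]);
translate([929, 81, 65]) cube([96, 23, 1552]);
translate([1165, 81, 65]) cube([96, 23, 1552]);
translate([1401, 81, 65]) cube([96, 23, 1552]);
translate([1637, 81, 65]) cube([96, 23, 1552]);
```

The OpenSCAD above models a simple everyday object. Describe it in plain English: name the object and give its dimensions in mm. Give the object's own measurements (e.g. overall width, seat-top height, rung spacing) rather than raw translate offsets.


A fence section. Two 81×81 mm posts, 1680 mm tall, stand on the floor with a clear span of 1794 mm between their inner faces. Two horizontal rails of 81×96 mm section span the gap between the posts with their undersides at z = 162 mm and z = 1428 mm, flush with the posts' −y face. 7 pickets, each 96 mm wide, 23 mm thick and 1552 mm tall, are fixed to the +y face of the rails with their bottoms at z = 65 mm, spaced across the span with a 140 mm gap after the −x post and between neighbouring pickets, with 142 mm left before the +x post.


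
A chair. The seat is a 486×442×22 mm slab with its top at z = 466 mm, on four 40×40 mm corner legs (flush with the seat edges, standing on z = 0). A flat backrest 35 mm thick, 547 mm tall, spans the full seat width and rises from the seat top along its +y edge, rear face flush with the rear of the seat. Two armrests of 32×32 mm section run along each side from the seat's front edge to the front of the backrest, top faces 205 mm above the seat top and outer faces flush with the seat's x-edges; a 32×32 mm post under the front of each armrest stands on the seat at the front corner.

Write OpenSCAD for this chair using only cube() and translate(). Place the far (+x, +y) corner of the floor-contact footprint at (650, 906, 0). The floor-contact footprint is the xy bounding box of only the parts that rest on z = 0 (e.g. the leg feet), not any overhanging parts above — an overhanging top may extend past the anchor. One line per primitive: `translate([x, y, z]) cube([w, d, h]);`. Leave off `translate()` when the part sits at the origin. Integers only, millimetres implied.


// leg_h = 466 - 22 = 444
// arm post h = 205 - 32 = 173
translate([164, 464, 444]) cube([486, 442, 22]);
translate([164, 464, 0]) cube([40, 40, 444]);
translate([610, 464, 0]) cube([40, 40, 444]);
translate([164, 866, 0]) cube([40, 40, 444]);
translate([610, 866, 0]) cube([40, 40, 444]);
translate([164, 871, 466]) cube([486, 35, 547]);
translate([164, 464, 639]) cube([32, 407, 32]);
translate([618, 464, 639]) cube([32, 407, 32]);
translate([164, 464, 466]) cube([32, 32, 173]);
translate([618, 464, 466]) cube([32, 32, 173]);


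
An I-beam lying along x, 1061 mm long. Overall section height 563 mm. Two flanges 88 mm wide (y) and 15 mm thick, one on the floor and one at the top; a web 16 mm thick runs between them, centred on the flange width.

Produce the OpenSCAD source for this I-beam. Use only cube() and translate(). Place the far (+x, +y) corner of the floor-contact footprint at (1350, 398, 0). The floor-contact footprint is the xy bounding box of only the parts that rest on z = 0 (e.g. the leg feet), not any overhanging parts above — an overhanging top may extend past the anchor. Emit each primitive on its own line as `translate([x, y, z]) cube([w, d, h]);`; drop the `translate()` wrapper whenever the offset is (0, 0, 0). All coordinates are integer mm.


translate([289, 310, 0]) cube([1061, 88, 15]);
translate([289, 346, 15]) cube([1061, 16, 533]);
translate([289, 310, 548]) cube([1061, 88, 15]);


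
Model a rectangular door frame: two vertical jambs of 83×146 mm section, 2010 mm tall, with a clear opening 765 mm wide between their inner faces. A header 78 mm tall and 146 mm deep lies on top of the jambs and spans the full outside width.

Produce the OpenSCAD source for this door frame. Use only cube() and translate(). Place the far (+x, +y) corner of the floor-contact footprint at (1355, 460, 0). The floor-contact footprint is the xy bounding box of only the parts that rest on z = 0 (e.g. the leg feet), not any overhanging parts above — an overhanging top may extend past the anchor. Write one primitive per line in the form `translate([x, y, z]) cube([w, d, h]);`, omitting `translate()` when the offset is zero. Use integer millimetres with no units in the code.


translate([424, 314, 0]) cube([83, 146, 2010]);
translate([1272, 314, 0]) cube([83, 146, 2010]);
translate([424, 314, 2010]) cube([931, 146, 78]);


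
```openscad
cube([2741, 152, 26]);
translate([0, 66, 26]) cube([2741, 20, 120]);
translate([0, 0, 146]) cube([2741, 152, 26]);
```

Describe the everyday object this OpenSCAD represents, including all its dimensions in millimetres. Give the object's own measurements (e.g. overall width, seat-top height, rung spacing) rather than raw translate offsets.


An I-beam lying along x, 2741 mm long. Overall section height 172 mm. Two flanges 152 mm wide (y) and 26 mm thick, one on the floor and one at the top; a web 20 mm thick runs between them, centred on the flange width.


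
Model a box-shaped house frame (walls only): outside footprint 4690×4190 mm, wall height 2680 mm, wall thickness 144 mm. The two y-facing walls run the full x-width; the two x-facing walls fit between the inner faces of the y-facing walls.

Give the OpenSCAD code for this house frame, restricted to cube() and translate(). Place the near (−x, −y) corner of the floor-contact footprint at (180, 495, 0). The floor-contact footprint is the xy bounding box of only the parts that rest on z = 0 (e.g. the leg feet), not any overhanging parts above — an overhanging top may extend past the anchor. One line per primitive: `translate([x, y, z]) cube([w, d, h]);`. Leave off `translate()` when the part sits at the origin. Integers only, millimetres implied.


translate([180, 495, 0]) cube([4690, 144, 2680]);
translate([180, 4541, 0]) cube([4690, 144, 2680]);
translate([180, 639, 0]) cube([144, 3902, 2680]);
translate([4726, 639, 0]) cube([144, 3902, 2680]);
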